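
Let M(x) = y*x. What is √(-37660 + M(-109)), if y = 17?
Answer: I*√39513 ≈ 198.78*I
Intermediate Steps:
M(x) = 17*x
√(-37660 + M(-109)) = √(-37660 + 17*(-109)) = √(-37660 - 1853) = √(-39513) = I*√39513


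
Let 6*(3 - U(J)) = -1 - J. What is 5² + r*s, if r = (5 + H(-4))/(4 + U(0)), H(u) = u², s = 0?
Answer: 25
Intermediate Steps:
U(J) = 19/6 + J/6 (U(J) = 3 - (-1 - J)/6 = 3 + (⅙ + J/6) = 19/6 + J/6)
r = 126/43 (r = (5 + (-4)²)/(4 + (19/6 + (⅙)*0)) = (5 + 16)/(4 + (19/6 + 0)) = 21/(4 + 19/6) = 21/(43/6) = 21*(6/43) = 126/43 ≈ 2.9302)
5² + r*s = 5² + (126/43)*0 = 25 + 0 = 25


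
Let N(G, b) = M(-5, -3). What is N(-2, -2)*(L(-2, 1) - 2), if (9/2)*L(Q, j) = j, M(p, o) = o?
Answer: 16/3 ≈ 5.3333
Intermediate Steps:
N(G, b) = -3
L(Q, j) = 2*j/9
N(-2, -2)*(L(-2, 1) - 2) = -3*((2/9)*1 - 2) = -3*(2/9 - 2) = -3*(-16/9) = 16/3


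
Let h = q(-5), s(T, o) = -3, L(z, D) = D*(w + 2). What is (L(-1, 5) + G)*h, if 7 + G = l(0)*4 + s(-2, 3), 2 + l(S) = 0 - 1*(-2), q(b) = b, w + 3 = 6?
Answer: -75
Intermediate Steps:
w = 3 (w = -3 + 6 = 3)
L(z, D) = 5*D (L(z, D) = D*(3 + 2) = D*5 = 5*D)
l(S) = 0 (l(S) = -2 + (0 - 1*(-2)) = -2 + (0 + 2) = -2 + 2 = 0)
h = -5
G = -10 (G = -7 + (0*4 - 3) = -7 + (0 - 3) = -7 - 3 = -10)
(L(-1, 5) + G)*h = (5*5 - 10)*(-5) = (25 - 10)*(-5) = 15*(-5) = -75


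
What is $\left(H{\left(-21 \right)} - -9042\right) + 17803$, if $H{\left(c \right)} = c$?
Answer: $26824$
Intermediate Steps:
$\left(H{\left(-21 \right)} - -9042\right) + 17803 = \left(-21 - -9042\right) + 17803 = \left(-21 + \left(-4675 + 13717\right)\right) + 17803 = \left(-21 + 9042\right) + 17803 = 9021 + 17803 = 26824$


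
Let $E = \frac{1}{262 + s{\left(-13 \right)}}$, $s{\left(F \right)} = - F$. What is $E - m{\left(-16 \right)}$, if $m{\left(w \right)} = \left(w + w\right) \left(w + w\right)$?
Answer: $- \frac{281599}{275} \approx -1024.0$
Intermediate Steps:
$m{\left(w \right)} = 4 w^{2}$ ($m{\left(w \right)} = 2 w 2 w = 4 w^{2}$)
$E = \frac{1}{275}$ ($E = \frac{1}{262 - -13} = \frac{1}{262 + 13} = \frac{1}{275} \approx 0.0036364$)
$E - m{\left(-16 \right)} = \frac{1}{275} - 4 \left(-16\right)^{2} = \frac{1}{275} - 4 \cdot 256 = \frac{1}{275} - 1024 = - \frac{281599}{275}$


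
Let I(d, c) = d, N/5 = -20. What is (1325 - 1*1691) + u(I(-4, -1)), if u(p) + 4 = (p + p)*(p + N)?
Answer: 462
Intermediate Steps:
N = -100 (N = 5*(-20) = -100)
u(p) = -4 + 2*p*(-100 + p) (u(p) = -4 + (p + p)*(p - 100) = -4 + (2*p)*(-100 + p) = -4 + 2*p*(-100 + p))
(1325 - 1*1691) + u(I(-4, -1)) = (1325 - 1*1691) + (-4 - 200*(-4) + 2*(-4)**2) = (1325 - 1691) + (-4 + 800 + 2*16) = -366 + (-4 + 800 + 32) = -366 + 828 = 462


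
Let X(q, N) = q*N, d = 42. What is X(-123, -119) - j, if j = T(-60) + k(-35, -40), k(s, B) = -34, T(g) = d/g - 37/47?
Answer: 6896069/470 ≈ 14672.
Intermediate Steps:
T(g) = -37/47 + 42/g (T(g) = 42/g - 37/47 = -37/47 + 42/g)
X(q, N) = N*q
j = -16679/470 (j = (-37/47 + 42/(-60)) - 34 = (-37/47 + 42*(-1/60)) - 34 = (-37/47 - 7/10) - 34 = -699/470 - 34 = -16679/470 ≈ -35.487)
X(-123, -119) - j = -119*(-123) - 1*(-16679/470) = 14637 + 16679/470 = 6896069/470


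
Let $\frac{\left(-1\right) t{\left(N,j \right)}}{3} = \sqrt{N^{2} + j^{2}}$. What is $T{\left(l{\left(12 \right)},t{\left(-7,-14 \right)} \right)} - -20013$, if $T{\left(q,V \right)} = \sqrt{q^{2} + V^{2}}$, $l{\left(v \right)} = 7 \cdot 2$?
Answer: $20062$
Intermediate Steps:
$l{\left(v \right)} = 14$
$t{\left(N,j \right)} = - 3 \sqrt{N^{2} + j^{2}}$
$T{\left(q,V \right)} = \sqrt{V^{2} + q^{2}}$
$T{\left(l{\left(12 \right)},t{\left(-7,-14 \right)} \right)} - -20013 = \sqrt{\left(- 3 \sqrt{\left(-7\right)^{2} + \left(-14\right)^{2}}\right)^{2} + 14^{2}} - -20013 = \sqrt{\left(- 3 \sqrt{49 + 196}\right)^{2} + 196} + 20013 = \sqrt{\left(- 3 \sqrt{245}\right)^{2} + 196} + 20013 = \sqrt{\left(- 3 \cdot 7 \sqrt{5}\right)^{2} + 196} + 20013 = \sqrt{\left(- 21 \sqrt{5}\right)^{2} + 196} + 20013 = \sqrt{2205 + 196} + 20013 = \sqrt{2401} + 20013 = 49 + 20013 = 20062$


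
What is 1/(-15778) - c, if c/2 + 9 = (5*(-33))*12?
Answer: 62764883/15778 ≈ 3978.0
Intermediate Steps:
c = -3978 (c = -18 + 2*((5*(-33))*12) = -18 + 2*(-165*12) = -18 + 2*(-1980) = -18 - 3960 = -3978)
1/(-15778) - c = 1/(-15778) - 1*(-3978) = -1/15778 + 3978 = 62764883/15778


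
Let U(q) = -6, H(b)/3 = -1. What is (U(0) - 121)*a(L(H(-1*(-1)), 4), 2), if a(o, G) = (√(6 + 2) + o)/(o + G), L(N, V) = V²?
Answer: -1016/9 - 127*√2/9 ≈ -132.84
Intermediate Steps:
H(b) = -3 (H(b) = 3*(-1) = -3)
a(o, G) = (o + 2*√2)/(G + o) (a(o, G) = (√8 + o)/(G + o) = (2*√2 + o)/(G + o) = (o + 2*√2)/(G + o))
(U(0) - 121)*a(L(H(-1*(-1)), 4), 2) = (-6 - 121)*((4² + 2*√2)/(2 + 4²)) = -127*(16 + 2*√2)/(2 + 16) = -127*(16 + 2*√2)/18 = -127*(8/9 + √2/9) = -1016/9 - 127*√2/9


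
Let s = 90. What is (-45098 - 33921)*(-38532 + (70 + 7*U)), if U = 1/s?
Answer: 273530036887/90 ≈ 3.0392e+9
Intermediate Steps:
U = 1/90 ≈ 0.011111
(-45098 - 33921)*(-38532 + (70 + 7*U)) = (-45098 - 33921)*(-38532 + (70 + 7*(1/90))) = -79019*(-38532 + (70 + 7/90)) = -79019*(-38532 + 6307/90) = -79019*(-3461573/90) = 273530036887/90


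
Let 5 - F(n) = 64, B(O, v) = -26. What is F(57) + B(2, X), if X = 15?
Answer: -85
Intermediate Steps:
F(n) = -59 (F(n) = 5 - 1*64 = 5 - 64 = -59)
F(57) + B(2, X) = -59 - 26 = -85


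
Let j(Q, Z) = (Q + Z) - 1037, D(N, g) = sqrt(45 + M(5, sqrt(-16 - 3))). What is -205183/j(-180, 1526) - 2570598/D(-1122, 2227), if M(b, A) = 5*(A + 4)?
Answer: -205183/309 - 2570598*sqrt(5)/(5*sqrt(13 + I*sqrt(19))) ≈ -3.0707e+5 + 50002.0*I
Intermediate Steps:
M(b, A) = 20 + 5*A (M(b, A) = 5*(4 + A) = 20 + 5*A)
D(N, g) = sqrt(65 + 5*I*sqrt(19)) (D(N, g) = sqrt(45 + (20 + 5*sqrt(-16 - 3))) = sqrt(45 + (20 + 5*sqrt(-19))) = sqrt(45 + (20 + 5*(I*sqrt(19)))) = sqrt(45 + (20 + 5*I*sqrt(19))) = sqrt(65 + 5*I*sqrt(19)))
j(Q, Z) = -1037 + Q + Z
-205183/j(-180, 1526) - 2570598/D(-1122, 2227) = -205183/(-1037 - 180 + 1526) - 2570598/sqrt(65 + 5*I*sqrt(19)) = -205183/309 - 2570598/sqrt(65 + 5*I*sqrt(19))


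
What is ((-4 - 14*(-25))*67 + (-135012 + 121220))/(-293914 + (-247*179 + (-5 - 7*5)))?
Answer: -9390/338167 ≈ -0.027767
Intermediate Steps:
((-4 - 14*(-25))*67 + (-135012 + 121220))/(-293914 + (-247*179 + (-5 - 7*5))) = ((-4 + 350)*67 - 13792)/(-293914 + (-44213 + (-5 - 35))) = (346*67 - 13792)/(-293914 + (-44213 - 40)) = (23182 - 13792)/(-293914 - 44253) = 9390/(-338167) = 9390*(-1/338167) = -9390/338167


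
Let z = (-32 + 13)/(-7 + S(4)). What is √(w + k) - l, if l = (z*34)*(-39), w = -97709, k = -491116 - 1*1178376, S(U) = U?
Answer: 8398 + I*√1767201 ≈ 8398.0 + 1329.4*I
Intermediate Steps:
k = -1669492 (k = -491116 - 1178376 = -1669492)
z = 19/3 (z = (-32 + 13)/(-7 + 4) = -19/(-3) = -19*(-⅓) = 19/3 ≈ 6.3333)
l = -8398 (l = ((19/3)*34)*(-39) = (646/3)*(-39) = -8398)
√(w + k) - l = √(-97709 - 1669492) - 1*(-8398) = √(-1767201) + 8398 = I*√1767201 + 8398 = 8398 + I*√1767201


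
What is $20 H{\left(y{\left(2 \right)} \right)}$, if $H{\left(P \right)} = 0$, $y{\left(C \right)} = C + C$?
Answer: $0$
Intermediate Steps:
$y{\left(C \right)} = 2 C$
$20 H{\left(y{\left(2 \right)} \right)} = 20 \cdot 0 = 0$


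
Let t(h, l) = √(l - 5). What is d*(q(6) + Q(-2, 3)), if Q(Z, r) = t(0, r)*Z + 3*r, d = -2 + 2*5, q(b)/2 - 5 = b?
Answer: 248 - 16*I*√2 ≈ 248.0 - 22.627*I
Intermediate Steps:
q(b) = 10 + 2*b
d = 8 (d = -2 + 10 = 8)
t(h, l) = √(-5 + l)
Q(Z, r) = 3*r + Z*√(-5 + r) (Q(Z, r) = √(-5 + r)*Z + 3*r = Z*√(-5 + r) + 3*r = 3*r + Z*√(-5 + r))
d*(q(6) + Q(-2, 3)) = 8*((10 + 2*6) + (3*3 - 2*√(-5 + 3))) = 8*((10 + 12) + (9 - 2*I*√2)) = 8*(22 + (9 - 2*I*√2)) = 8*(31 - 2*I*√2) = 248 - 16*I*√2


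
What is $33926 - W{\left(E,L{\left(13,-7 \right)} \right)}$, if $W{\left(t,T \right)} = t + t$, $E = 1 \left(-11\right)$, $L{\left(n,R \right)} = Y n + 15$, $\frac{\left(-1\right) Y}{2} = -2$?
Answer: $33948$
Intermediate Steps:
$Y = 4$ ($Y = \left(-2\right) \left(-2\right) = 4$)
$L{\left(n,R \right)} = 15 + 4 n$ ($L{\left(n,R \right)} = 4 n + 15 = 15 + 4 n$)
$E = -11$
$W{\left(t,T \right)} = 2 t$
$33926 - W{\left(E,L{\left(13,-7 \right)} \right)} = 33926 - 2 \left(-11\right) = 33926 - -22 = 33926 + 22 = 33948$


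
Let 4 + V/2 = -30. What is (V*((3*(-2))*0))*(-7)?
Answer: 0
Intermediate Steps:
V = -68 (V = -8 + 2*(-30) = -8 - 60 = -68)
(V*((3*(-2))*0))*(-7) = -68*3*(-2)*0*(-7) = -(-408)*0*(-7) = -68*0*(-7) = 0*(-7) = 0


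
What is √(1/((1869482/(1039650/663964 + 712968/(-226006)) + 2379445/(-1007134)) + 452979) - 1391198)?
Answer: 2*I*√656364483086209904350427112230486309370593199197570/43441824790405225323815 ≈ 1179.5*I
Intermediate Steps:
√(1/((1869482/(1039650/663964 + 712968/(-226006)) + 2379445/(-1007134)) + 452979) - 1391198) = √(1/((1869482/(1039650*(1/663964) + 712968*(-1/226006)) + 2379445*(-1/1007134)) + 452979) - 1391198) = √(1/((1869482/(519825/331982 - 356484/113003) - 2379445/1007134) + 452979) - 1391198) = √(1/((1869482/(-59604486813/37514961946) - 2379445/1007134) + 452979) - 1391198) = √(1/((1869482*(-37514961946/59604486813) - 2379445/1007134) + 452979) - 1391198) = √(1/((-70133546088731972/59604486813 - 2379445/1007134) + 452979) - 1391198) = √(1/(-70634020632127110647033/60029705221923942 + 452979) - 1391198) = √(1/(-43441824790405225323815/60029705221923942) - 1391198) = √(-60029705221923942/43441824790405225323815 - 1391198) = √(-60436179764822198365262704312/43441824790405225323815) = 2*I*√656364483086209904350427112230486309370593199197570/43441824790405225323815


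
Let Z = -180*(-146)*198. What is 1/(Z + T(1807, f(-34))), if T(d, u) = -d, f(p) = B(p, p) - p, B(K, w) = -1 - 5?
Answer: 1/5201633 ≈ 1.9225e-7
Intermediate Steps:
B(K, w) = -6
f(p) = -6 - p
Z = 5203440 (Z = 26280*198 = 5203440)
1/(Z + T(1807, f(-34))) = 1/(5203440 - 1*1807) = 1/(5203440 - 1807) = 1/5201633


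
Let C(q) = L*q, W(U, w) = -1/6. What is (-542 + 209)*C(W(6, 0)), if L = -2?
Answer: -111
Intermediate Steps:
W(U, w) = -⅙ (W(U, w) = -1*⅙ = -⅙)
C(q) = -2*q
(-542 + 209)*C(W(6, 0)) = (-542 + 209)*(-2*(-⅙)) = -333*⅓ = -111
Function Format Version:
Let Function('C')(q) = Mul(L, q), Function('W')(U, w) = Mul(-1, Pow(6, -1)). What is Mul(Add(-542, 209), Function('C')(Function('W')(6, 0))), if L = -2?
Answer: -111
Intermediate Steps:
Function('W')(U, w) = Rational(-1, 6) (Function('W')(U, w) = Mul(-1, Rational(1, 6)) = Rational(-1, 6))
Function('C')(q) = Mul(-2, q)
Mul(Add(-542, 209), Function('C')(Function('W')(6, 0))) = Mul(Add(-542, 209), Mul(-2, Rational(-1, 6))) = Mul(-333, Rational(1, 3)) = -111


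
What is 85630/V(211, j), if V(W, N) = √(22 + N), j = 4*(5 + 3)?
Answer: 42815*√6/9 ≈ 11653.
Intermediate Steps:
j = 32 (j = 4*8 = 32)
85630/V(211, j) = 85630/(√(22 + 32)) = 85630/(√54) = 85630/((3*√6)) = 85630*(√6/18) = 42815*√6/9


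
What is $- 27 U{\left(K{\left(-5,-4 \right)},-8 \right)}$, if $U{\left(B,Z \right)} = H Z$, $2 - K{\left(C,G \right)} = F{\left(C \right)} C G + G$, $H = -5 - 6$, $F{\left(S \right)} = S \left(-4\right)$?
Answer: $-2376$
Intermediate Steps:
$F{\left(S \right)} = - 4 S$
$H = -11$ ($H = -5 - 6 = -11$)
$K{\left(C,G \right)} = 2 - G + 4 G C^{2}$ ($K{\left(C,G \right)} = 2 - \left(- 4 C C G + G\right) = 2 - \left(- 4 C^{2} G + G\right) = 2 - \left(- 4 G C^{2} + G\right) = 2 - \left(G - 4 G C^{2}\right) = 2 + \left(- G + 4 G C^{2}\right) = 2 - G + 4 G C^{2}$)
$U{\left(B,Z \right)} = - 11 Z$
$- 27 U{\left(K{\left(-5,-4 \right)},-8 \right)} = - 27 \left(\left(-11\right) \left(-8\right)\right) = \left(-27\right) 88 = -2376$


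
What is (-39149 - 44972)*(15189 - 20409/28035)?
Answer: -11939663830642/9345 ≈ -1.2777e+9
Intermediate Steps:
(-39149 - 44972)*(15189 - 20409/28035) = -84121*(15189 - 20409*1/28035) = -84121*(15189 - 6803/9345) = -84121*141934402/9345 = -11939663830642/9345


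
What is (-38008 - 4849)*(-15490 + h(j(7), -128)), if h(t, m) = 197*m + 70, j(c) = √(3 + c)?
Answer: 1741537052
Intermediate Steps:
h(t, m) = 70 + 197*m
(-38008 - 4849)*(-15490 + h(j(7), -128)) = (-38008 - 4849)*(-15490 + (70 + 197*(-128))) = -42857*(-15490 + (70 - 25216)) = -42857*(-15490 - 25146) = -42857*(-40636) = 1741537052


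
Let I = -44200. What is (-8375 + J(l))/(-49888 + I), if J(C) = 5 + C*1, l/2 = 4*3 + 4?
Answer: 4169/47044 ≈ 0.088619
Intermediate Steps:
l = 32 (l = 2*(4*3 + 4) = 2*(12 + 4) = 2*16 = 32)
J(C) = 5 + C
(-8375 + J(l))/(-49888 + I) = (-8375 + (5 + 32))/(-49888 - 44200) = (-8375 + 37)/(-94088) = -8338*(-1/94088) = 4169/47044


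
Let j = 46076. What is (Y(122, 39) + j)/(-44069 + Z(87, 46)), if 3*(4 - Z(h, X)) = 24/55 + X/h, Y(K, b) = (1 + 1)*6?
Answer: -661593240/632557693 ≈ -1.0459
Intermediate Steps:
Y(K, b) = 12 (Y(K, b) = 2*6 = 12)
Z(h, X) = 212/55 - X/(3*h) (Z(h, X) = 4 - (24/55 + X/h)/3 = 4 + (-8/55 - X/(3*h)) = 212/55 - X/(3*h))
(Y(122, 39) + j)/(-44069 + Z(87, 46)) = (12 + 46076)/(-44069 + (212/55 - ⅓*46/87)) = 46088/(-44069 + (212/55 - ⅓*46*1/87)) = 46088/(-44069 + (212/55 - 46/261)) = 46088/(-44069 + 52802/14355) = 46088/(-632557693/14355) = 46088*(-14355/632557693) = -661593240/632557693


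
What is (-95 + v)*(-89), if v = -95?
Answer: 16910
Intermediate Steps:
(-95 + v)*(-89) = (-95 - 95)*(-89) = -190*(-89) = 16910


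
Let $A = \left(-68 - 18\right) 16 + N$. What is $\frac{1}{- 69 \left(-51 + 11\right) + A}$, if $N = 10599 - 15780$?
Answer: $- \frac{1}{3797} \approx -0.00026337$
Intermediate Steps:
$N = -5181$
$A = -6557$ ($A = \left(-68 - 18\right) 16 - 5181 = \left(-86\right) 16 - 5181 = -1376 - 5181 = -6557$)
$\frac{1}{- 69 \left(-51 + 11\right) + A} = \frac{1}{- 69 \left(-51 + 11\right) - 6557} = \frac{1}{\left(-69\right) \left(-40\right) - 6557} = \frac{1}{2760 - 6557} = \frac{1}{-3797} = - \frac{1}{3797}$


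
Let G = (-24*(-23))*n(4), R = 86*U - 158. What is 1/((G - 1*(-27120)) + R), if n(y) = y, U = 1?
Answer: 1/29256 ≈ 3.4181e-5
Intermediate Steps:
R = -72 (R = 86*1 - 158 = 86 - 158 = -72)
G = 2208 (G = -24*(-23)*4 = 552*4 = 2208)
1/((G - 1*(-27120)) + R) = 1/((2208 - 1*(-27120)) - 72) = 1/((2208 + 27120) - 72) = 1/(29328 - 72) = 1/29256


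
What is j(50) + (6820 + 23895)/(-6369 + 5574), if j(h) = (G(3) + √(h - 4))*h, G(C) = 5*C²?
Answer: 351607/159 + 50*√46 ≈ 2550.5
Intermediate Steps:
j(h) = h*(45 + √(-4 + h)) (j(h) = (5*3² + √(h - 4))*h = (5*9 + √(-4 + h))*h = (45 + √(-4 + h))*h = h*(45 + √(-4 + h)))
j(50) + (6820 + 23895)/(-6369 + 5574) = 50*(45 + √(-4 + 50)) + (6820 + 23895)/(-6369 + 5574) = 50*(45 + √46) + 30715/(-795) = (2250 + 50*√46) + 30715*(-1/795) = (2250 + 50*√46) - 6143/159 = 351607/159 + 50*√46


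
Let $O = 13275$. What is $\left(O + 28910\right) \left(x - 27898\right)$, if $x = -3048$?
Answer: $-1305457010$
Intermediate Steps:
$\left(O + 28910\right) \left(x - 27898\right) = \left(13275 + 28910\right) \left(-3048 - 27898\right) = 42185 \left(-30946\right) = -1305457010$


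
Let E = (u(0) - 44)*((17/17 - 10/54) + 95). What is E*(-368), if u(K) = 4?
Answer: 38080640/27 ≈ 1.4104e+6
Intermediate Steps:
E = -103480/27 (E = (4 - 44)*((17/17 - 10/54) + 95) = -40*((17*(1/17) - 10*1/54) + 95) = -40*((1 - 5/27) + 95) = -40*(22/27 + 95) = -40*2587/27 = -103480/27 ≈ -3832.6)
E*(-368) = -103480/27*(-368) = 38080640/27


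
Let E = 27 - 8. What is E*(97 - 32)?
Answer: 1235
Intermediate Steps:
E = 19
E*(97 - 32) = 19*(97 - 32) = 19*65 = 1235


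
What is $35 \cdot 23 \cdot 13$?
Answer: $10465$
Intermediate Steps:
$35 \cdot 23 \cdot 13 = 805 \cdot 13 = 10465$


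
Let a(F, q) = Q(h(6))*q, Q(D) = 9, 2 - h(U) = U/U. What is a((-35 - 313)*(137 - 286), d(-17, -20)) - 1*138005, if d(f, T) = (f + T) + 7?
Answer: -138275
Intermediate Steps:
h(U) = 1 (h(U) = 2 - U/U = 2 - 1*1 = 2 - 1 = 1)
d(f, T) = 7 + T + f (d(f, T) = (T + f) + 7 = 7 + T + f)
a(F, q) = 9*q
a((-35 - 313)*(137 - 286), d(-17, -20)) - 1*138005 = 9*(7 - 20 - 17) - 1*138005 = 9*(-30) - 138005 = -270 - 138005 = -138275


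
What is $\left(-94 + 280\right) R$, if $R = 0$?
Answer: $0$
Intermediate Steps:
$\left(-94 + 280\right) R = \left(-94 + 280\right) 0 = 186 \cdot 0 = 0$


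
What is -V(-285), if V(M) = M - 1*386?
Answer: 671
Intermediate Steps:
V(M) = -386 + M (V(M) = M - 386 = -386 + M)
-V(-285) = -(-386 - 285) = -1*(-671) = 671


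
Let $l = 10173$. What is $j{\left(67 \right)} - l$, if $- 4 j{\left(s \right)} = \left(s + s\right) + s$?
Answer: $- \frac{40893}{4} \approx -10223.0$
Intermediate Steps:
$j{\left(s \right)} = - \frac{3 s}{4}$ ($j{\left(s \right)} = - \frac{\left(s + s\right) + s}{4} = - \frac{2 s + s}{4} = - \frac{3 s}{4}$)
$j{\left(67 \right)} - l = \left(- \frac{3}{4}\right) 67 - 10173 = - \frac{201}{4} - 10173 = - \frac{40893}{4}$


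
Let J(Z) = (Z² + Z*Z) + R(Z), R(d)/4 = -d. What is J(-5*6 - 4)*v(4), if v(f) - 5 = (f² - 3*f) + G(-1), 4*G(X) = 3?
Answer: 23868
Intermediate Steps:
R(d) = -4*d (R(d) = 4*(-d) = -4*d)
G(X) = ¾ (G(X) = (¼)*3 = ¾)
J(Z) = -4*Z + 2*Z² (J(Z) = (Z² + Z*Z) - 4*Z = (Z² + Z²) - 4*Z = 2*Z² - 4*Z = -4*Z + 2*Z²)
v(f) = 23/4 + f² - 3*f (v(f) = 5 + ((f² - 3*f) + ¾) = 5 + (¾ + f² - 3*f) = 23/4 + f² - 3*f)
J(-5*6 - 4)*v(4) = (2*(-5*6 - 4)*(-2 + (-5*6 - 4)))*(23/4 + 4² - 3*4) = (2*(-30 - 4)*(-2 + (-30 - 4)))*(23/4 + 16 - 12) = (2*(-34)*(-2 - 34))*(39/4) = (2*(-34)*(-36))*(39/4) = 2448*(39/4) = 23868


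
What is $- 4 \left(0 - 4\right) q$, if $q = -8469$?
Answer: $-135504$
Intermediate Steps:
$- 4 \left(0 - 4\right) q = - 4 \left(0 - 4\right) \left(-8469\right) = \left(-4\right) \left(-4\right) \left(-8469\right) = 16 \left(-8469\right) = -135504$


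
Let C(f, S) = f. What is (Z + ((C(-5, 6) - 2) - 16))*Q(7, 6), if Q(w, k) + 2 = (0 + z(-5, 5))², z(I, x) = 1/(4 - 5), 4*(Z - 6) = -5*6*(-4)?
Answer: -13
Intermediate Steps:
Z = 36 (Z = 6 + (-5*6*(-4))/4 = 6 + (-30*(-4))/4 = 6 + (¼)*120 = 6 + 30 = 36)
z(I, x) = -1 (z(I, x) = 1/(-1) = -1)
Q(w, k) = -1 (Q(w, k) = -2 + (0 - 1)² = -2 + (-1)² = -2 + 1 = -1)
(Z + ((C(-5, 6) - 2) - 16))*Q(7, 6) = (36 + ((-5 - 2) - 16))*(-1) = (36 + (-7 - 16))*(-1) = (36 - 23)*(-1) = 13*(-1) = -13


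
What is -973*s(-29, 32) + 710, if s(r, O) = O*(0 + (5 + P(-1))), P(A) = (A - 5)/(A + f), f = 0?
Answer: -341786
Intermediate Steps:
P(A) = (-5 + A)/A (P(A) = (A - 5)/(A + 0) = (-5 + A)/A)
s(r, O) = 11*O (s(r, O) = O*(0 + (5 + (-5 - 1)/(-1))) = O*(0 + (5 - 1*(-6))) = O*(0 + (5 + 6)) = O*(0 + 11) = O*11 = 11*O)
-973*s(-29, 32) + 710 = -10703*32 + 710 = -973*352 + 710 = -342496 + 710 = -341786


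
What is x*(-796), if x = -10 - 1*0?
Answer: 7960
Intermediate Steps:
x = -10 (x = -10 + 0 = -10)
x*(-796) = -10*(-796) = 7960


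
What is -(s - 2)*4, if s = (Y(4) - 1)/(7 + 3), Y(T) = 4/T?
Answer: 8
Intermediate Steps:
s = 0 (s = (4/4 - 1)/(7 + 3) = (4*(1/4) - 1)/10 = (1 - 1)*(1/10) = 0*(1/10) = 0)
-(s - 2)*4 = -(0 - 2)*4 = -(-2)*4 = -1*(-8) = 8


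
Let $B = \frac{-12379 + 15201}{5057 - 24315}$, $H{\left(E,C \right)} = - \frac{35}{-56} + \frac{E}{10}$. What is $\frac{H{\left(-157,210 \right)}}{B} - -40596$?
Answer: $\frac{2297044527}{56440} \approx 40699.0$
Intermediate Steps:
$H{\left(E,C \right)} = \frac{5}{8} + \frac{E}{10}$ ($H{\left(E,C \right)} = \left(-35\right) \left(- \frac{1}{56}\right) + E \frac{1}{10} = \frac{5}{8} + \frac{E}{10}$)
$B = - \frac{1411}{9629}$ ($B = \frac{2822}{-19258} = 2822 \left(- \frac{1}{19258}\right) = - \frac{1411}{9629} \approx -0.14654$)
$\frac{H{\left(-157,210 \right)}}{B} - -40596 = \frac{\frac{5}{8} + \frac{1}{10} \left(-157\right)}{- \frac{1411}{9629}} - -40596 = \left(\frac{5}{8} - \frac{157}{10}\right) \left(- \frac{9629}{1411}\right) + 40596 = \left(- \frac{603}{40}\right) \left(- \frac{9629}{1411}\right) + 40596 = \frac{5806287}{56440} + 40596 = \frac{2297044527}{56440}$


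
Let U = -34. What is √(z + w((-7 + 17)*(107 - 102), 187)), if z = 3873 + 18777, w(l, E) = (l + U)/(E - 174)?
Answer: √3828058/13 ≈ 150.50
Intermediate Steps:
w(l, E) = (-34 + l)/(-174 + E) (w(l, E) = (l - 34)/(E - 174) = (-34 + l)/(-174 + E))
z = 22650
√(z + w((-7 + 17)*(107 - 102), 187)) = √(22650 + (-34 + (-7 + 17)*(107 - 102))/(-174 + 187)) = √(22650 + (-34 + 10*5)/13) = √(22650 + (-34 + 50)/13) = √(22650 + (1/13)*16) = √(22650 + 16/13) = √(294466/13) = √3828058/13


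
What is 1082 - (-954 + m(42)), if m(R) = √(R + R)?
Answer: 2036 - 2*√21 ≈ 2026.8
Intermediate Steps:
m(R) = √2*√R (m(R) = √(2*R) = √2*√R)
1082 - (-954 + m(42)) = 1082 - (-954 + √2*√42) = 1082 - (-954 + 2*√21) = 1082 + (954 - 2*√21) = 2036 - 2*√21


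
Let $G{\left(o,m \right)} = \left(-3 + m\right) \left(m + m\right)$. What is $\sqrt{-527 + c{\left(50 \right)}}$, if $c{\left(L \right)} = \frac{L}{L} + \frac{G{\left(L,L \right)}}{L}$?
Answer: $12 i \sqrt{3} \approx 20.785 i$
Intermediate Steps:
$G{\left(o,m \right)} = 2 m \left(-3 + m\right)$ ($G{\left(o,m \right)} = \left(-3 + m\right) 2 m = 2 m \left(-3 + m\right)$)
$c{\left(L \right)} = -5 + 2 L$ ($c{\left(L \right)} = \frac{L}{L} + \frac{2 L \left(-3 + L\right)}{L} = 1 + \left(-6 + 2 L\right) = -5 + 2 L$)
$\sqrt{-527 + c{\left(50 \right)}} = \sqrt{-527 + \left(-5 + 2 \cdot 50\right)} = \sqrt{-527 + \left(-5 + 100\right)} = \sqrt{-527 + 95} = \sqrt{-432} = 12 i \sqrt{3}$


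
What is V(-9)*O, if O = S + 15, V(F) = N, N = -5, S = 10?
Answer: -125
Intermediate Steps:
V(F) = -5
O = 25 (O = 10 + 15 = 25)
V(-9)*O = -5*25 = -125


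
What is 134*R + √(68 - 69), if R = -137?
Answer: -18358 + I ≈ -18358.0 + 1.0*I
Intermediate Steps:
134*R + √(68 - 69) = 134*(-137) + √(68 - 69) = -18358 + √(-1) = -18358 + I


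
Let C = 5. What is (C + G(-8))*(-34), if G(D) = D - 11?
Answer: 476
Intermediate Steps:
G(D) = -11 + D
(C + G(-8))*(-34) = (5 + (-11 - 8))*(-34) = (5 - 19)*(-34) = -14*(-34) = 476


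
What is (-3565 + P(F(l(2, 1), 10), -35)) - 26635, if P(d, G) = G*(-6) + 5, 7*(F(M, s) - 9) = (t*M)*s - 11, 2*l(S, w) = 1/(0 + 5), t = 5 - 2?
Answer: -29985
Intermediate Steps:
t = 3
l(S, w) = ⅒ (l(S, w) = 1/(2*(0 + 5)) = (½)/5 = (½)*(⅕) = ⅒)
F(M, s) = 52/7 + 3*M*s/7 (F(M, s) = 9 + ((3*M)*s - 11)/7 = 9 + (3*M*s - 11)/7 = 9 + (-11 + 3*M*s)/7 = 9 + (-11/7 + 3*M*s/7) = 52/7 + 3*M*s/7)
P(d, G) = 5 - 6*G (P(d, G) = -6*G + 5 = 5 - 6*G)
(-3565 + P(F(l(2, 1), 10), -35)) - 26635 = (-3565 + (5 - 6*(-35))) - 26635 = (-3565 + (5 + 210)) - 26635 = (-3565 + 215) - 26635 = -3350 - 26635 = -29985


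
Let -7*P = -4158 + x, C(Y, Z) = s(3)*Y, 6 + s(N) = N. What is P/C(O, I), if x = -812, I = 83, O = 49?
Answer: -710/147 ≈ -4.8299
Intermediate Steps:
s(N) = -6 + N
C(Y, Z) = -3*Y (C(Y, Z) = (-6 + 3)*Y = -3*Y)
P = 710 (P = -(-4158 - 812)/7 = -⅐*(-4970) = 710)
P/C(O, I) = 710/((-3*49)) = 710/(-147) = 710*(-1/147) = -710/147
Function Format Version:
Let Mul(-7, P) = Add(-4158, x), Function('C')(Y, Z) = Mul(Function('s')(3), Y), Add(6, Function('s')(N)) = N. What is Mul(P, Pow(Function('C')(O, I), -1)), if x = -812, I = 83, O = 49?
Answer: Rational(-710, 147) ≈ -4.8299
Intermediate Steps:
Function('s')(N) = Add(-6, N)
Function('C')(Y, Z) = Mul(-3, Y) (Function('C')(Y, Z) = Mul(Add(-6, 3), Y) = Mul(-3, Y))
P = 710 (P = Mul(Rational(-1, 7), Add(-4158, -812)) = Mul(Rational(-1, 7), -4970) = 710)
Mul(P, Pow(Function('C')(O, I), -1)) = Mul(710, Pow(Mul(-3, 49), -1)) = Mul(710, Pow(-147, -1)) = Mul(710, Rational(-1, 147)) = Rational(-710, 147)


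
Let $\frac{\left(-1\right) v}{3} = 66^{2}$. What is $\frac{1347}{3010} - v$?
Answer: $\frac{39336027}{3010} \approx 13068.0$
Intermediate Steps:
$v = -13068$ ($v = - 3 \cdot 66^{2} = \left(-3\right) 4356 = -13068$)
$\frac{1347}{3010} - v = \frac{1347}{3010} - -13068 = 1347 \cdot \frac{1}{3010} + 13068 = \frac{1347}{3010} + 13068 = \frac{39336027}{3010}$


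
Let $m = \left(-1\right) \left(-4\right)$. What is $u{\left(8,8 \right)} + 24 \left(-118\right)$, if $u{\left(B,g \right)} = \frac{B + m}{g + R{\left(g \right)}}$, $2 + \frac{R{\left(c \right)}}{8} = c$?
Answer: $- \frac{39645}{14} \approx -2831.8$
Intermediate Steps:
$R{\left(c \right)} = -16 + 8 c$
$m = 4$
$u{\left(B,g \right)} = \frac{4 + B}{-16 + 9 g}$ ($u{\left(B,g \right)} = \frac{B + 4}{g + \left(-16 + 8 g\right)} = \frac{4 + B}{-16 + 9 g}$)
$u{\left(8,8 \right)} + 24 \left(-118\right) = \frac{4 + 8}{-16 + 9 \cdot 8} + 24 \left(-118\right) = \frac{1}{-16 + 72} \cdot 12 - 2832 = \frac{1}{56} \cdot 12 - 2832 = \frac{3}{14} - 2832 = - \frac{39645}{14}$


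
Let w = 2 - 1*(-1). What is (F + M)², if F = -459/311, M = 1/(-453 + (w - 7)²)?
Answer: 40358399236/18470712649 ≈ 2.1850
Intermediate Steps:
w = 3 (w = 2 + 1 = 3)
M = -1/437 (M = 1/(-453 + (3 - 7)²) = 1/(-453 + (-4)²) = 1/(-453 + 16) = 1/(-437) = -1/437 ≈ -0.0022883)
F = -459/311 (F = -459*1/311 = -459/311 ≈ -1.4759)
(F + M)² = (-459/311 - 1/437)² = (-200894/135907)² = 40358399236/18470712649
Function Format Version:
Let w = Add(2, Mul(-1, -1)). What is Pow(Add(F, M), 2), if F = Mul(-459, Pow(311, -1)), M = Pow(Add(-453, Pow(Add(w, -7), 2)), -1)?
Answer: Rational(40358399236, 18470712649) ≈ 2.1850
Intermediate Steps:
w = 3 (w = Add(2, 1) = 3)
M = Rational(-1, 437) (M = Pow(Add(-453, Pow(Add(3, -7), 2)), -1) = Pow(Add(-453, Pow(-4, 2)), -1) = Pow(Add(-453, 16), -1) = Pow(-437, -1) = Rational(-1, 437) ≈ -0.0022883)
F = Rational(-459, 311) (F = Mul(-459, Rational(1, 311)) = Rational(-459, 311) ≈ -1.4759)
Pow(Add(F, M), 2) = Pow(Add(Rational(-459, 311), Rational(-1, 437)), 2) = Pow(Rational(-200894, 135907), 2) = Rational(40358399236, 18470712649)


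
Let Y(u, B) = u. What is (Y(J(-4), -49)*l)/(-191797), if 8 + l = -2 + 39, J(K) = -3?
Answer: 87/191797 ≈ 0.00045360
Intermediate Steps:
l = 29 (l = -8 + (-2 + 39) = -8 + 37 = 29)
(Y(J(-4), -49)*l)/(-191797) = -3*29/(-191797) = -87*(-1/191797) = 87/191797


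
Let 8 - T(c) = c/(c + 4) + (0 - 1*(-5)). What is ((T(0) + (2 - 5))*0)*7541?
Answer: 0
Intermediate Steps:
T(c) = 3 - c/(4 + c) (T(c) = 8 - (c/(c + 4) + (0 - 1*(-5))) = 8 - (c/(4 + c) + (0 + 5)) = 8 - (c/(4 + c) + 5) = 8 - (5 + c/(4 + c)) = 8 + (-5 - c/(4 + c)) = 3 - c/(4 + c))
((T(0) + (2 - 5))*0)*7541 = ((2*(6 + 0)/(4 + 0) + (2 - 5))*0)*7541 = ((2*6/4 - 3)*0)*7541 = ((2*(¼)*6 - 3)*0)*7541 = ((3 - 3)*0)*7541 = (0*0)*7541 = 0*7541 = 0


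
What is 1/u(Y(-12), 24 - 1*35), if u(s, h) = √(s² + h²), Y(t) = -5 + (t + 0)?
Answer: √410/410 ≈ 0.049387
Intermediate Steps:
Y(t) = -5 + t
u(s, h) = √(h² + s²)
1/u(Y(-12), 24 - 1*35) = 1/(√((24 - 1*35)² + (-5 - 12)²)) = 1/(√((24 - 35)² + (-17)²)) = 1/(√((-11)² + 289)) = 1/(√(121 + 289)) = 1/(√410) = √410/410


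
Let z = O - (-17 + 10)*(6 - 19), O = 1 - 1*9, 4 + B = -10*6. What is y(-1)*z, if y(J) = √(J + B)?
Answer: -99*I*√65 ≈ -798.16*I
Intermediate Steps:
B = -64 (B = -4 - 10*6 = -4 - 60 = -64)
y(J) = √(-64 + J) (y(J) = √(J - 64) = √(-64 + J))
O = -8 (O = 1 - 9 = -8)
z = -99 (z = -8 - (-17 + 10)*(6 - 19) = -8 - (-7)*(-13) = -8 - 1*91 = -8 - 91 = -99)
y(-1)*z = √(-64 - 1)*(-99) = √(-65)*(-99) = (I*√65)*(-99) = -99*I*√65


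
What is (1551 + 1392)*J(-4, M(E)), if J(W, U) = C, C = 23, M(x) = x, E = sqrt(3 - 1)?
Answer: 67689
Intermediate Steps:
E = sqrt(2) ≈ 1.4142
J(W, U) = 23
(1551 + 1392)*J(-4, M(E)) = (1551 + 1392)*23 = 2943*23 = 67689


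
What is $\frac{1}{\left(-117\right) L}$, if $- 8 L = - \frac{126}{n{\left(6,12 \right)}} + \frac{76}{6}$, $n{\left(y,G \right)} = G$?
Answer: $\frac{16}{507} \approx 0.031558$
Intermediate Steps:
$L = - \frac{13}{48}$ ($L = - \frac{- \frac{126}{12} + \frac{76}{6}}{8} = - \frac{\left(-126\right) \frac{1}{12} + 76 \cdot \frac{1}{6}}{8} = - \frac{- \frac{21}{2} + \frac{38}{3}}{8} = \left(- \frac{1}{8}\right) \frac{13}{6} = - \frac{13}{48} \approx -0.27083$)
$\frac{1}{\left(-117\right) L} = \frac{1}{\left(-117\right) \left(- \frac{13}{48}\right)} = \frac{1}{\frac{507}{16}} = \frac{16}{507}$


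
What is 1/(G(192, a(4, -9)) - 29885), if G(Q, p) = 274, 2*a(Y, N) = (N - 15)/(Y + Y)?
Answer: -1/29611 ≈ -3.3771e-5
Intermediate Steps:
a(Y, N) = (-15 + N)/(4*Y) (a(Y, N) = ((N - 15)/(Y + Y))/2 = ((-15 + N)/((2*Y)))/2 = ((-15 + N)*(1/(2*Y)))/2 = ((-15 + N)/(2*Y))/2 = (-15 + N)/(4*Y))
1/(G(192, a(4, -9)) - 29885) = 1/(274 - 29885) = 1/(-29611) = -1/29611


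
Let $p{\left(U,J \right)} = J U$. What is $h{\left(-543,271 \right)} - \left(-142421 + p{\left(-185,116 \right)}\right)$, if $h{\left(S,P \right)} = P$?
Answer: $164152$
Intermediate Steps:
$h{\left(-543,271 \right)} - \left(-142421 + p{\left(-185,116 \right)}\right) = 271 + \left(142421 - 116 \left(-185\right)\right) = 271 + \left(142421 - -21460\right) = 271 + \left(142421 + 21460\right) = 271 + 163881 = 164152$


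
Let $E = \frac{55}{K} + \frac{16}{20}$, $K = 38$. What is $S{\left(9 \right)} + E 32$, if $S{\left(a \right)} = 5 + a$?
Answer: $\frac{8162}{95} \approx 85.916$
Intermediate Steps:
$E = \frac{427}{190}$ ($E = \frac{55}{38} + \frac{16}{20} = 55 \cdot \frac{1}{38} + 16 \cdot \frac{1}{20} = \frac{55}{38} + \frac{4}{5} = \frac{427}{190} \approx 2.2474$)
$S{\left(9 \right)} + E 32 = \left(5 + 9\right) + \frac{427}{190} \cdot 32 = 14 + \frac{6832}{95} = \frac{8162}{95}$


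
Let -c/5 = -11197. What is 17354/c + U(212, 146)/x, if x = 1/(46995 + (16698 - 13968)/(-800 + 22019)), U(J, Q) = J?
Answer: 3945154883971742/395981905 ≈ 9.9630e+6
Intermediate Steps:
c = 55985 (c = -5*(-11197) = 55985)
x = 7073/332396545 (x = 1/(46995 + 2730/21219) = 1/(46995 + 2730*(1/21219)) = 1/(46995 + 910/7073) = 1/(332396545/7073) = 7073/332396545 ≈ 2.1279e-5)
17354/c + U(212, 146)/x = 17354/55985 + 212/(7073/332396545) = 17354*(1/55985) + 212*(332396545/7073) = 17354/55985 + 70468067540/7073 = 3945154883971742/395981905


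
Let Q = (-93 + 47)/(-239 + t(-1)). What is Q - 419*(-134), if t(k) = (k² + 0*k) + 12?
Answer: 6344521/113 ≈ 56146.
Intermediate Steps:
t(k) = 12 + k² (t(k) = (k² + 0) + 12 = k² + 12 = 12 + k²)
Q = 23/113 (Q = (-93 + 47)/(-239 + (12 + (-1)²)) = -46/(-239 + (12 + 1)) = -46/(-239 + 13) = -46/(-226) = -46*(-1/226) = 23/113 ≈ 0.20354)
Q - 419*(-134) = 23/113 - 419*(-134) = 23/113 + 56146 = 6344521/113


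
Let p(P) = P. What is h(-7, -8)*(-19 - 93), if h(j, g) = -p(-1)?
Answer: -112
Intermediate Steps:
h(j, g) = 1 (h(j, g) = -1*(-1) = 1)
h(-7, -8)*(-19 - 93) = 1*(-19 - 93) = 1*(-112) = -112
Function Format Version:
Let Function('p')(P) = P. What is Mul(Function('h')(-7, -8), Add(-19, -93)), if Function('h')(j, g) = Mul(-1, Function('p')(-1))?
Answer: -112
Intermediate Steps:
Function('h')(j, g) = 1 (Function('h')(j, g) = Mul(-1, -1) = 1)
Mul(Function('h')(-7, -8), Add(-19, -93)) = Mul(1, Add(-19, -93)) = Mul(1, -112) = -112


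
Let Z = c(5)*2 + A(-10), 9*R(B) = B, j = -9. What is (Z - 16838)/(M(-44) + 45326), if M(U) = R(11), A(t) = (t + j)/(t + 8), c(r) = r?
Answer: -302733/815890 ≈ -0.37105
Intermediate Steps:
R(B) = B/9
A(t) = (-9 + t)/(8 + t) (A(t) = (t - 9)/(t + 8) = (-9 + t)/(8 + t))
M(U) = 11/9 (M(U) = (⅑)*11 = 11/9)
Z = 39/2 (Z = 5*2 + (-9 - 10)/(8 - 10) = 10 - 19/(-2) = 10 - ½*(-19) = 10 + 19/2 = 39/2 ≈ 19.500)
(Z - 16838)/(M(-44) + 45326) = (39/2 - 16838)/(11/9 + 45326) = -33637/(2*407945/9) = -33637/2*9/407945 = -302733/815890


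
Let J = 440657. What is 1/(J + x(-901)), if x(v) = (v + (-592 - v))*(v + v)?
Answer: 1/1507441 ≈ 6.6338e-7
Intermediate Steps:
x(v) = -1184*v
1/(J + x(-901)) = 1/(440657 - 1184*(-901)) = 1/(440657 + 1066784) = 1/1507441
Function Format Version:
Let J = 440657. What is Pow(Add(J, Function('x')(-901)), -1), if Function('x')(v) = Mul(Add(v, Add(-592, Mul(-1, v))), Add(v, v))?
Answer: Rational(1, 1507441) ≈ 6.6338e-7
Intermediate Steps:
Function('x')(v) = Mul(-1184, v) (Function('x')(v) = Mul(-592, Mul(2, v)) = Mul(-1184, v))
Pow(Add(J, Function('x')(-901)), -1) = Pow(Add(440657, Mul(-1184, -901)), -1) = Pow(Add(440657, 1066784), -1) = Pow(1507441, -1) = Rational(1, 1507441)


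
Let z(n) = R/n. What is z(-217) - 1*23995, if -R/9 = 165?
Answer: -5205430/217 ≈ -23988.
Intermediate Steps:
R = -1485 (R = -9*165 = -1485)
z(n) = -1485/n
z(-217) - 1*23995 = -1485/(-217) - 1*23995 = -1485*(-1/217) - 23995 = 1485/217 - 23995 = -5205430/217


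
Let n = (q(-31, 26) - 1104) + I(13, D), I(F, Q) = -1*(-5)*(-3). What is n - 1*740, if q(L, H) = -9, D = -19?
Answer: -1868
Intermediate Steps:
I(F, Q) = -15 (I(F, Q) = 5*(-3) = -15)
n = -1128 (n = (-9 - 1104) - 15 = -1113 - 15 = -1128)
n - 1*740 = -1128 - 1*740 = -1128 - 740 = -1868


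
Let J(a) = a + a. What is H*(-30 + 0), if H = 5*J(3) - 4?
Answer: -780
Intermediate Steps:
J(a) = 2*a
H = 26 (H = 5*(2*3) - 4 = 5*6 - 4 = 30 - 4 = 26)
H*(-30 + 0) = 26*(-30 + 0) = 26*(-30) = -780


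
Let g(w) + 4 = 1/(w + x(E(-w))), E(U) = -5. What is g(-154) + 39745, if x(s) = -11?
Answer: 6557264/165 ≈ 39741.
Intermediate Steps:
g(w) = -4 + 1/(-11 + w) (g(w) = -4 + 1/(w - 11) = -4 + 1/(-11 + w))
g(-154) + 39745 = (45 - 4*(-154))/(-11 - 154) + 39745 = (45 + 616)/(-165) + 39745 = -1/165*661 + 39745 = -661/165 + 39745 = 6557264/165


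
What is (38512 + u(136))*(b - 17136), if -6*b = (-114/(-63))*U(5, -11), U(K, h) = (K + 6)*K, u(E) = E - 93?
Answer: -41663034215/63 ≈ -6.6132e+8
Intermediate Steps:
u(E) = -93 + E
U(K, h) = K*(6 + K) (U(K, h) = (6 + K)*K = K*(6 + K))
b = -1045/63 (b = -(-114/(-63))*5*(6 + 5)/6 = -(-114*(-1/63))*5*11/6 = -19*55/63 = -1/6*2090/21 = -1045/63 ≈ -16.587)
(38512 + u(136))*(b - 17136) = (38512 + (-93 + 136))*(-1045/63 - 17136) = (38512 + 43)*(-1080613/63) = 38555*(-1080613/63) = -41663034215/63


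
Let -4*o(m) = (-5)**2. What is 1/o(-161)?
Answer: -4/25 ≈ -0.16000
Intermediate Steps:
o(m) = -25/4 (o(m) = -1/4*(-5)**2 = -1/4*25 = -25/4)
1/o(-161) = 1/(-25/4) = -4/25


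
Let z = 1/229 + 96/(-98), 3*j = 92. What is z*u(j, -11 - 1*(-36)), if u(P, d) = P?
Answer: -1006756/33663 ≈ -29.907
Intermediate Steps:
j = 92/3 (j = (⅓)*92 = 92/3 ≈ 30.667)
z = -10943/11221 (z = 1*(1/229) + 96*(-1/98) = 1/229 - 48/49 = -10943/11221 ≈ -0.97523)
z*u(j, -11 - 1*(-36)) = -10943/11221*92/3 = -1006756/33663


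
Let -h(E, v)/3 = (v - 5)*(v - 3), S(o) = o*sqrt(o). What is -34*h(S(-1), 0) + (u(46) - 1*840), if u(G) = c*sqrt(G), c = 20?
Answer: 690 + 20*sqrt(46) ≈ 825.65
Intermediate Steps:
S(o) = o**(3/2)
h(E, v) = -3*(-5 + v)*(-3 + v) (h(E, v) = -3*(v - 5)*(v - 3) = -3*(-5 + v)*(-3 + v))
u(G) = 20*sqrt(G)
-34*h(S(-1), 0) + (u(46) - 1*840) = -34*(-45 - 3*0**2 + 24*0) + (20*sqrt(46) - 1*840) = -34*(-45 - 3*0 + 0) + (20*sqrt(46) - 840) = -34*(-45 + 0 + 0) + (-840 + 20*sqrt(46)) = -34*(-45) + (-840 + 20*sqrt(46)) = 1530 + (-840 + 20*sqrt(46)) = 690 + 20*sqrt(46)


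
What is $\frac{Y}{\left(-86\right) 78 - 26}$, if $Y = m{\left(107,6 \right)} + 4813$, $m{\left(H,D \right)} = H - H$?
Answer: $- \frac{4813}{6734} \approx -0.71473$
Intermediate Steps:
$m{\left(H,D \right)} = 0$
$Y = 4813$ ($Y = 0 + 4813 = 4813$)
$\frac{Y}{\left(-86\right) 78 - 26} = \frac{4813}{\left(-86\right) 78 - 26} = \frac{4813}{-6708 - 26} = \frac{4813}{-6734} = 4813 \left(- \frac{1}{6734}\right) = - \frac{4813}{6734}$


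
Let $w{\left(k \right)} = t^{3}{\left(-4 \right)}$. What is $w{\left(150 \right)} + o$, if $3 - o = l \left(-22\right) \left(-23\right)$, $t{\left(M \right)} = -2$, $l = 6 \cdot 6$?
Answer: $-18221$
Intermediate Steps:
$l = 36$
$o = -18213$ ($o = 3 - 36 \left(-22\right) \left(-23\right) = 3 - \left(-792\right) \left(-23\right) = 3 - 18216 = -18213$)
$w{\left(k \right)} = -8$ ($w{\left(k \right)} = \left(-2\right)^{3} = -8$)
$w{\left(150 \right)} + o = -8 - 18213 = -18221$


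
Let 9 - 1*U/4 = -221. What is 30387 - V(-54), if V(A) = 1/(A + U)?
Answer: 26315141/866 ≈ 30387.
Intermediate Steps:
U = 920 (U = 36 - 4*(-221) = 36 + 884 = 920)
V(A) = 1/(920 + A) (V(A) = 1/(A + 920) = 1/(920 + A))
30387 - V(-54) = 30387 - 1/(920 - 54) = 30387 - 1/866 = 26315141/866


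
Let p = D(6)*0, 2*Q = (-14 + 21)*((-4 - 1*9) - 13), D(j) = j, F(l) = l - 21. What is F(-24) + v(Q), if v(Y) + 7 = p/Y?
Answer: -52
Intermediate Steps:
F(l) = -21 + l
Q = -91 (Q = ((-14 + 21)*((-4 - 1*9) - 13))/2 = (7*((-4 - 9) - 13))/2 = (7*(-13 - 13))/2 = (7*(-26))/2 = (½)*(-182) = -91)
p = 0 (p = 6*0 = 0)
v(Y) = -7 (v(Y) = -7 + 0/Y = -7 + 0 = -7)
F(-24) + v(Q) = (-21 - 24) - 7 = -45 - 7 = -52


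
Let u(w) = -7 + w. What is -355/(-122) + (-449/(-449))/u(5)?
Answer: 147/61 ≈ 2.4098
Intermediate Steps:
-355/(-122) + (-449/(-449))/u(5) = -355/(-122) + (-449/(-449))/(-7 + 5) = -355*(-1/122) - 449*(-1/449)/(-2) = 355/122 + 1*(-½) = 355/122 - ½ = 147/61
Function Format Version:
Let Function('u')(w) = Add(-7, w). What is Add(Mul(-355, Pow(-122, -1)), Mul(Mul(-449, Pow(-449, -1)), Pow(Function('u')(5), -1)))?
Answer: Rational(147, 61) ≈ 2.4098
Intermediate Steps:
Add(Mul(-355, Pow(-122, -1)), Mul(Mul(-449, Pow(-449, -1)), Pow(Function('u')(5), -1))) = Add(Mul(-355, Pow(-122, -1)), Mul(Mul(-449, Pow(-449, -1)), Pow(Add(-7, 5), -1))) = Add(Mul(-355, Rational(-1, 122)), Mul(Mul(-449, Rational(-1, 449)), Pow(-2, -1))) = Add(Rational(355, 122), Mul(1, Rational(-1, 2))) = Add(Rational(355, 122), Rational(-1, 2)) = Rational(147, 61)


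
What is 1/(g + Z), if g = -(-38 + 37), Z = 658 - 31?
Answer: 1/628 ≈ 0.0015924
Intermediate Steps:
Z = 627
g = 1 (g = -1*(-1) = 1)
1/(g + Z) = 1/(1 + 627) = 1/628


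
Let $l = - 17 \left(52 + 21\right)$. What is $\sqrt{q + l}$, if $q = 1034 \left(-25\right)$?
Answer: $i \sqrt{27091} \approx 164.59 i$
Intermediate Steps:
$l = -1241$ ($l = \left(-17\right) 73 = -1241$)
$q = -25850$
$\sqrt{q + l} = \sqrt{-25850 - 1241} = \sqrt{-27091} = i \sqrt{27091}$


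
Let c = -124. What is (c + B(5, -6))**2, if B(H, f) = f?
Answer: 16900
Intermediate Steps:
(c + B(5, -6))**2 = (-124 - 6)**2 = (-130)**2 = 16900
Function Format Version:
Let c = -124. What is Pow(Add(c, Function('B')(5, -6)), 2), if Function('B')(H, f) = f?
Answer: 16900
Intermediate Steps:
Pow(Add(c, Function('B')(5, -6)), 2) = Pow(Add(-124, -6), 2) = Pow(-130, 2) = 16900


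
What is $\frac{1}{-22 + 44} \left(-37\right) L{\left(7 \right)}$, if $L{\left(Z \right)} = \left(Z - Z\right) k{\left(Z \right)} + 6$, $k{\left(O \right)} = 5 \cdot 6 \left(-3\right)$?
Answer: $- \frac{111}{11} \approx -10.091$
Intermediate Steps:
$k{\left(O \right)} = -90$ ($k{\left(O \right)} = 30 \left(-3\right) = -90$)
$L{\left(Z \right)} = 6$ ($L{\left(Z \right)} = \left(Z - Z\right) \left(-90\right) + 6 = 0 \left(-90\right) + 6 = 0 + 6 = 6$)
$\frac{1}{-22 + 44} \left(-37\right) L{\left(7 \right)} = \frac{1}{-22 + 44} \left(-37\right) 6 = \frac{1}{22} \left(-37\right) 6 = \left(- \frac{37}{22}\right) 6 = - \frac{111}{11}$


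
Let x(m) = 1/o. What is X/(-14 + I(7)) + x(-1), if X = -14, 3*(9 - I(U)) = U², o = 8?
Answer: 25/32 ≈ 0.78125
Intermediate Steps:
I(U) = 9 - U²/3
x(m) = ⅛ (x(m) = 1/8 = ⅛)
X/(-14 + I(7)) + x(-1) = -14/(-14 + (9 - ⅓*7²)) + ⅛ = -14/(-14 + (9 - ⅓*49)) + ⅛ = -14/(-14 + (9 - 49/3)) + ⅛ = -14/(-14 - 22/3) + ⅛ = -14/(-64/3) + ⅛ = -14*(-3/64) + ⅛ = 21/32 + ⅛ = 25/32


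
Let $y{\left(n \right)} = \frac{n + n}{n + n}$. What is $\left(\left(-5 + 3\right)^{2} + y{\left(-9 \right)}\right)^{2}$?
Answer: $25$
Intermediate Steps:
$y{\left(n \right)} = 1$ ($y{\left(n \right)} = \frac{2 n}{2 n} = 2 n \frac{1}{2 n} = 1$)
$\left(\left(-5 + 3\right)^{2} + y{\left(-9 \right)}\right)^{2} = \left(\left(-5 + 3\right)^{2} + 1\right)^{2} = \left(\left(-2\right)^{2} + 1\right)^{2} = \left(4 + 1\right)^{2} = 5^{2} = 25$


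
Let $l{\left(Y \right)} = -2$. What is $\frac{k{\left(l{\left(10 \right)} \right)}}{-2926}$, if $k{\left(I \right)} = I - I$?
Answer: $0$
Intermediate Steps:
$k{\left(I \right)} = 0$
$\frac{k{\left(l{\left(10 \right)} \right)}}{-2926} = \frac{0}{-2926} = 0 \left(- \frac{1}{2926}\right) = 0$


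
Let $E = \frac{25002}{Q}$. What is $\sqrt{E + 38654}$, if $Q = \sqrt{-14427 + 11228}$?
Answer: $\frac{\sqrt{395569613054 - 79981398 i \sqrt{3199}}}{3199} \approx 196.61 - 1.1242 i$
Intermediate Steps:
$Q = i \sqrt{3199}$ ($Q = \sqrt{-3199} = i \sqrt{3199} \approx 56.56 i$)
$E = - \frac{25002 i \sqrt{3199}}{3199}$ ($E = \frac{25002}{i \sqrt{3199}} = 25002 \left(- \frac{i \sqrt{3199}}{3199}\right) = - \frac{25002 i \sqrt{3199}}{3199} \approx - 442.05 i$)
$\sqrt{E + 38654} = \sqrt{- \frac{25002 i \sqrt{3199}}{3199} + 38654} = \sqrt{38654 - \frac{25002 i \sqrt{3199}}{3199}}$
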